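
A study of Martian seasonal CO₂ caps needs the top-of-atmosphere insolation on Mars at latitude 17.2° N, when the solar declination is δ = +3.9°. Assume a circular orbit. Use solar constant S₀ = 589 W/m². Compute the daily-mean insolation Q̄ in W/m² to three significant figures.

cos H₀ = −tan(+17.2°) tan(+3.900°) = -0.0211, H₀ = 1.5919 rad.
Bracket: H₀ sin φ sin δ + cos φ cos δ sin H₀ = 1.5919×0.29571×0.06802 + 0.95528×0.99768×0.99978 = 0.032020 + 0.952854 = 0.984874.
Q̄ = (S₀/π) × [bracket] = (589/π) × 0.984874 = 184.6 W/m².

Q̄ ≈ 185 W/m²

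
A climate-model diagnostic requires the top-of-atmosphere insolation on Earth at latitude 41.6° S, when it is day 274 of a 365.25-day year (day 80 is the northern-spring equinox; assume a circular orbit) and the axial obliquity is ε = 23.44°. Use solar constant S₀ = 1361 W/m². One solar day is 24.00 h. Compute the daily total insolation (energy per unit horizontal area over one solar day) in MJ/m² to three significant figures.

31.0 MJ/m²

Solar longitude: λ_s = 360° × (274 − 80)/365.25 = 191.211°.
sin δ = sin 23.44° × sin 191.211° = -0.07734, so δ = -4.436°.
cos H₀ = −tan(-41.6°) tan(-4.436°) = -0.0689, H₀ = 1.6397 rad.
Bracket: H₀ sin φ sin δ + cos φ cos δ sin H₀ = 1.6397×-0.66393×-0.07734 + 0.74780×0.99700×0.99763 = 0.084196 + 0.743790 = 0.827986.
Q̄ = (S₀/π) × [bracket] = (1361/π) × 0.827986 = 358.70 W/m².
Daily total = Q̄ × 24.00 h × 3600 s/h = 358.70 × 24.00 × 3600 / 10⁶ = 30.99 MJ/m².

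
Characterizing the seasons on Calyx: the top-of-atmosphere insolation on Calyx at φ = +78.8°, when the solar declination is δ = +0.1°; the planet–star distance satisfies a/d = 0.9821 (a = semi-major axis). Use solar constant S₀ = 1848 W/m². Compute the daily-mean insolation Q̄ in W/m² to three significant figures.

cos H₀ = −tan(+78.8°) tan(+0.100°) = -0.0088, H₀ = 1.5796 rad.
Bracket: H₀ sin φ sin δ + cos φ cos δ sin H₀ = 1.5796×0.98096×0.00175 + 0.19423×1.00000×0.99996 = 0.002712 + 0.194222 = 0.196934.
Inverse-square distance factor (a/d)² = 0.9821² = 0.964520.
Q̄ = (S₀/π) × 0.964520 × [bracket] = (1848/π) × 0.964520 × 0.196934 = 111.7 W/m².

Q̄ ≈ 112 W/m²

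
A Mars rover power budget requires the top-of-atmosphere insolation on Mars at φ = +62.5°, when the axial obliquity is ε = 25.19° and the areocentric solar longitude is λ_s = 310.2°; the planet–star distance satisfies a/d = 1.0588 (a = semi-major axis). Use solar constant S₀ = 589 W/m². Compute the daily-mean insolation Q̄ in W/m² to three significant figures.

Q̄ ≈ 17.4 W/m²

sin δ = sin 25.19° × sin 310.2° = -0.32509, so δ = -18.971°.
cos H₀ = −tan(+62.5°) tan(-18.971°) = 0.6604, H₀ = 0.8495 rad.
Bracket: H₀ sin φ sin δ + cos φ cos δ sin H₀ = 0.8495×0.88701×-0.32509 + 0.46175×0.94568×0.75095 = -0.244960 + 0.327916 = 0.082956.
Inverse-square distance factor (a/d)² = 1.0588² = 1.121057.
Q̄ = (S₀/π) × 1.121057 × [bracket] = (589/π) × 1.121057 × 0.082956 = 17.44 W/m².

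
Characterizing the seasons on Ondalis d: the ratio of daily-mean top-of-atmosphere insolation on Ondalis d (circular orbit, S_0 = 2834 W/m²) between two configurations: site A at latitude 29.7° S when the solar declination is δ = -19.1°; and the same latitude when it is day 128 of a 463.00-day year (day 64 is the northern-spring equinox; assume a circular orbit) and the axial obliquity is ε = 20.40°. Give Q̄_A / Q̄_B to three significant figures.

— Configuration A (ϕ=-29.7°):
cos h₀ = −tan(-29.7°) tan(-19.100°) = -0.1975, h₀ = 1.7696 rad.
Bracket: h₀ sin ϕ sin δ + cos ϕ cos δ sin h₀ = 1.7696×-0.49546×-0.32722 + 0.86863×0.94495×0.98030 = 0.286895 + 0.804642 = 1.091537.
Q̄ = (S_0/π) × [bracket] = (2834/π) × 1.091537 = 984.66 W/m².
— Configuration B (ϕ=-29.7°):
Solar longitude: L_s = 360° × (128 − 64)/463.00 = 49.762°.
sin δ = sin 20.40° × sin 49.762° = 0.26609, so δ = +15.432°.
cos h₀ = −tan(-29.7°) tan(+15.432°) = 0.1575, h₀ = 1.4127 rad.
Bracket: h₀ sin ϕ sin δ + cos ϕ cos δ sin h₀ = 1.4127×-0.49546×0.26609 + 0.86863×0.96395×0.98753 = -0.186246 + 0.826875 = 0.640629.
Q̄ = (S_0/π) × [bracket] = (2834/π) × 0.640629 = 577.91 W/m².
Ratio Q̄_A / Q̄_B = 984.66 / 577.91 = 1.704.

Q̄_A / Q̄_B ≈ 1.70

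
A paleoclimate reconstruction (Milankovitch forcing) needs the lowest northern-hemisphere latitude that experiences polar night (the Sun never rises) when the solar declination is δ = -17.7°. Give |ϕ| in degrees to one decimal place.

Polar night requires cos h₀ = −tan ϕ tan δ ≥ 1, i.e. tan ϕ tan δ ≤ −1.
The boundary is |tan ϕ| · |tan δ| = 1, so |ϕ| = 90° − |δ| = 90° − 17.7° = 72.3° in the northern hemisphere.

|ϕ| = 72.3°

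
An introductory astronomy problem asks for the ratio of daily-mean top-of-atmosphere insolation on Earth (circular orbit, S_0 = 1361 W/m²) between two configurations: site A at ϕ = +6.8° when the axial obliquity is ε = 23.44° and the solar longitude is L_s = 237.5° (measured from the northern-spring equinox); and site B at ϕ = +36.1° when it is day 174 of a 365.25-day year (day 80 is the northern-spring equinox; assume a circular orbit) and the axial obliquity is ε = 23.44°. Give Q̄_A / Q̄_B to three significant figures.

— Configuration A (ϕ=+6.8°):
Solar declination: sin δ = sin ε · sin L_s = sin 23.44° × sin 237.5° = -0.33549, so δ = -19.602°.
cos h₀ = −tan(+6.8°) tan(-19.602°) = 0.0425, h₀ = 1.5283 rad.
Bracket: h₀ sin ϕ sin δ + cos ϕ cos δ sin h₀ = 1.5283×0.11840×-0.33549 + 0.99297×0.94204×0.99910 = -0.060707 + 0.934576 = 0.873869.
Q̄ = (S_0/π) × [bracket] = (1361/π) × 0.873869 = 378.58 W/m².
— Configuration B (ϕ=+36.1°):
Solar longitude: L_s = 360° × (174 − 80)/365.25 = 92.649°.
sin δ = sin 23.44° × sin 92.649° = 0.39736, so δ = +23.413°.
cos h₀ = −tan(+36.1°) tan(+23.413°) = -0.3158, h₀ = 1.8921 rad.
Bracket: h₀ sin ϕ sin δ + cos ϕ cos δ sin h₀ = 1.8921×0.58920×0.39736 + 0.80799×0.91766×0.94884 = 0.442987 + 0.703527 = 1.146514.
Q̄ = (S_0/π) × [bracket] = (1361/π) × 1.146514 = 496.69 W/m².
Ratio Q̄_A / Q̄_B = 378.58 / 496.69 = 0.7622.

Q̄_A / Q̄_B ≈ 0.762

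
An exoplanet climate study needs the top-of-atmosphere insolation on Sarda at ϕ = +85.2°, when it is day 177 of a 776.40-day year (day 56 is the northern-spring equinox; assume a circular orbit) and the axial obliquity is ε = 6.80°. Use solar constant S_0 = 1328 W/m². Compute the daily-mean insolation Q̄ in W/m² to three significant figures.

Solar longitude: L_s = 360° × (177 − 56)/776.40 = 56.105°.
sin δ = sin 6.80° × sin 56.105° = 0.09828, so δ = +5.640°.
cos h₀ = −tan(+85.2°) tan(+5.640°) = -1.1761 ≤ −1 ⇒ polar day, h₀ = π.
Bracket: h₀ sin ϕ sin δ + cos ϕ cos δ sin h₀ = 3.1416×0.99649×0.09828 + 0.08368×0.99516×0.00000 = 0.307673 + 0.000000 = 0.307673.
Q̄ = (S_0/π) × [bracket] = (1328/π) × 0.307673 = 130.1 W/m².

Q̄ ≈ 130 W/m²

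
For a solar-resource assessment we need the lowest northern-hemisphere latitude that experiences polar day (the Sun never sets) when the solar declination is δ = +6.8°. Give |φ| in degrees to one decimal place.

|φ| = 83.2°

Polar day requires cos H₀ = −tan φ tan δ ≤ −1, i.e. tan φ tan δ ≥ 1.
The boundary is |tan φ| · |tan δ| = 1, so |φ| = 90° − |δ| = 90° − 6.8° = 83.2° in the northern hemisphere.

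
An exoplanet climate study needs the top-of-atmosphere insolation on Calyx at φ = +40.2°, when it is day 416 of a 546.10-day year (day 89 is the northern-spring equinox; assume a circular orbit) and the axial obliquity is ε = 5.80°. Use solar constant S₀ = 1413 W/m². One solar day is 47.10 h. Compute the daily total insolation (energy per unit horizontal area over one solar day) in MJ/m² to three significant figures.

53.7 MJ/m²

Solar longitude: λ_s = 360° × (416 − 89)/546.10 = 215.565°.
sin δ = sin 5.80° × sin 215.565° = -0.05878, so δ = -3.370°.
cos H₀ = −tan(+40.2°) tan(-3.370°) = 0.0498, H₀ = 1.5210 rad.
Bracket: H₀ sin φ sin δ + cos φ cos δ sin H₀ = 1.5210×0.64546×-0.05878 + 0.76380×0.99827×0.99876 = -0.057707 + 0.761533 = 0.703826.
Q̄ = (S₀/π) × [bracket] = (1413/π) × 0.703826 = 316.56 W/m².
Daily total = Q̄ × 47.10 h × 3600 s/h = 316.56 × 47.10 × 3600 / 10⁶ = 53.68 MJ/m².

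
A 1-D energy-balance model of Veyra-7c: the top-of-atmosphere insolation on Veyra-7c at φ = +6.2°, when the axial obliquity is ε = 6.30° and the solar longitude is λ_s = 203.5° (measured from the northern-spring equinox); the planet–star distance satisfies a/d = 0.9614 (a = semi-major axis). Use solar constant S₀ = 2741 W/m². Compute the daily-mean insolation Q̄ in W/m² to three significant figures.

Solar declination: sin δ = sin ε · sin λ_s = sin 6.30° × sin 203.5° = -0.04376, so δ = -2.508°.
cos H₀ = −tan(+6.2°) tan(-2.508°) = 0.0048, H₀ = 1.5660 rad.
Bracket: H₀ sin φ sin δ + cos φ cos δ sin H₀ = 1.5660×0.10800×-0.04376 + 0.99415×0.99904×0.99999 = -0.007401 + 0.993186 = 0.985785.
Inverse-square distance factor (a/d)² = 0.9614² = 0.924290.
Q̄ = (S₀/π) × 0.924290 × [bracket] = (2741/π) × 0.924290 × 0.985785 = 795.0 W/m².

Q̄ ≈ 795 W/m²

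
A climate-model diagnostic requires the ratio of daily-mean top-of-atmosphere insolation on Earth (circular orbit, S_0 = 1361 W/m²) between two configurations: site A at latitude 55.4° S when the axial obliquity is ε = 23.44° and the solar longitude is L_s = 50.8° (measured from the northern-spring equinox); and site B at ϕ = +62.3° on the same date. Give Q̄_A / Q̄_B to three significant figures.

— Configuration A (ϕ=-55.4°):
Solar declination: sin δ = sin ε · sin L_s = sin 23.44° × sin 50.8° = 0.30826, so δ = +17.955°.
cos h₀ = −tan(-55.4°) tan(+17.955°) = 0.4697, h₀ = 1.0818 rad.
Bracket: h₀ sin ϕ sin δ + cos ϕ cos δ sin h₀ = 1.0818×-0.82314×0.30826 + 0.56784×0.95130×0.88281 = -0.274497 + 0.476882 = 0.202385.
Q̄ = (S_0/π) × [bracket] = (1361/π) × 0.202385 = 87.677 W/m².
— Configuration B (ϕ=+62.3°):
cos h₀ = −tan(+62.3°) tan(+17.955°) = -0.6172, h₀ = 2.2360 rad.
Bracket: h₀ sin ϕ sin δ + cos ϕ cos δ sin h₀ = 2.2360×0.88539×0.30826 + 0.46484×0.95130×0.78680 = 0.610272 + 0.347925 = 0.958197.
Q̄ = (S_0/π) × [bracket] = (1361/π) × 0.958197 = 415.11 W/m².
Ratio Q̄_A / Q̄_B = 87.677 / 415.11 = 0.2112.

Q̄_A / Q̄_B ≈ 0.211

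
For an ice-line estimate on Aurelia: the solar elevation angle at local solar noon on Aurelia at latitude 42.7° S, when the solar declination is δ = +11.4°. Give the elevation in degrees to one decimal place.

35.9°

At local noon the hour angle is zero, so the zenith angle equals |φ − δ| = |-42.7° − (+11.400°)| = 54.100°.
Elevation = 90° − 54.100° = 35.9°.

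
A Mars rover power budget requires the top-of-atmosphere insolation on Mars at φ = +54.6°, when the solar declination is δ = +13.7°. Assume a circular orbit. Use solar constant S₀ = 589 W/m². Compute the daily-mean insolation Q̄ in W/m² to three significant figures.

cos H₀ = −tan(+54.6°) tan(+13.700°) = -0.3430, H₀ = 1.9209 rad.
Bracket: H₀ sin φ sin δ + cos φ cos δ sin H₀ = 1.9209×0.81513×0.23684 + 0.57928×0.97155×0.93933 = 0.370840 + 0.528654 = 0.899494.
Q̄ = (S₀/π) × [bracket] = (589/π) × 0.899494 = 168.6 W/m².

Q̄ ≈ 169 W/m²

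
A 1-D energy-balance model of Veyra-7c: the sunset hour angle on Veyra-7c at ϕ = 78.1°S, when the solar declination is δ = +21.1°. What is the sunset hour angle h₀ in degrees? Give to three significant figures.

h₀ = 0.00°

cos h₀ = −tan ϕ · tan δ = 1.8311 ≥ 1, so the host star never rises (polar night) and h₀ = 0.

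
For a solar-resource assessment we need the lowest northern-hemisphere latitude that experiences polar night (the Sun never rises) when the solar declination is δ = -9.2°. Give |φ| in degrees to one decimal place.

Polar night requires cos H₀ = −tan φ tan δ ≥ 1, i.e. tan φ tan δ ≤ −1.
The boundary is |tan φ| · |tan δ| = 1, so |φ| = 90° − |δ| = 90° − 9.2° = 80.8° in the northern hemisphere.

|φ| = 80.8°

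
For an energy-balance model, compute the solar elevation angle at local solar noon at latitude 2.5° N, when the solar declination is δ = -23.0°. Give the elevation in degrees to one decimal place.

At local noon the hour angle is zero, so the zenith angle equals |ϕ − δ| = |+2.5° − (-23.000°)| = 25.500°.
Elevation = 90° − 25.500° = 64.5°.

64.5°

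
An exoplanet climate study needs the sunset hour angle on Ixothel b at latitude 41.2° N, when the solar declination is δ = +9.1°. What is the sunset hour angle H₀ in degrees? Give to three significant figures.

H₀ = 98.1°

cos H₀ = −tan φ · tan δ = −tan(+41.2°) × tan(+9.100°) = -0.1402, so H₀ = 1.7115 rad = 98.06°.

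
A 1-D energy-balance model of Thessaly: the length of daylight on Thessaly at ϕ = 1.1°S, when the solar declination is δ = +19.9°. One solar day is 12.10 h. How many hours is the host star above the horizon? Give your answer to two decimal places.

cos h₀ = −tan ϕ · tan δ = −tan(-1.1°) × tan(+19.900°) = 0.0070, so h₀ = 1.5638 rad = 89.60°.
Daylight = 2h₀/(2π) × 12.10 h = (1.5638/π) × 12.10 = 6.02 h.

6.02 h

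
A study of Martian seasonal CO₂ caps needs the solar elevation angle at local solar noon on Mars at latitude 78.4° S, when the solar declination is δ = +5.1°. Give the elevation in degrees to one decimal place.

At local noon the hour angle is zero, so the zenith angle equals |ϕ − δ| = |-78.4° − (+5.100°)| = 83.500°.
Elevation = 90° − 83.500° = 6.5°.

6.5°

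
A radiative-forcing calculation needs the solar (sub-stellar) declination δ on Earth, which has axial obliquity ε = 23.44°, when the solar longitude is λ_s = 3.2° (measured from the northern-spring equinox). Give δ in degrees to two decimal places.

sin δ = sin ε · sin λ_s = sin 23.44° × sin 3.2° = 0.022205.
δ = arcsin(0.022205) = +1.27°.

δ = +1.27°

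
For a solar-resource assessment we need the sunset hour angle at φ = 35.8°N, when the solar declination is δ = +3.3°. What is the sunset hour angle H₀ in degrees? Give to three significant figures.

H₀ = 92.4°

cos H₀ = −tan φ · tan δ = −tan(+35.8°) × tan(+3.300°) = -0.0416, so H₀ = 1.6124 rad = 92.38°.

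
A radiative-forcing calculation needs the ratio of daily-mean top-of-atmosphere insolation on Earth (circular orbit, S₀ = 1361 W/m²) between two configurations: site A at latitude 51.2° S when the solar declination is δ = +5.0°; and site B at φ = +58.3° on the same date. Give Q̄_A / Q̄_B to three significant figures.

— Configuration A (φ=-51.2°):
cos H₀ = −tan(-51.2°) tan(+5.000°) = 0.1088, H₀ = 1.4618 rad.
Bracket: H₀ sin φ sin δ + cos φ cos δ sin H₀ = 1.4618×-0.77934×0.08716 + 0.62660×0.99619×0.99406 = -0.099296 + 0.620505 = 0.521209.
Q̄ = (S₀/π) × [bracket] = (1361/π) × 0.521209 = 225.80 W/m².
— Configuration B (φ=+58.3°):
cos H₀ = −tan(+58.3°) tan(+5.000°) = -0.1417, H₀ = 1.7129 rad.
Bracket: H₀ sin φ sin δ + cos φ cos δ sin H₀ = 1.7129×0.85081×0.08716 + 0.52547×0.99619×0.98992 = 0.127023 + 0.518191 = 0.645214.
Q̄ = (S₀/π) × [bracket] = (1361/π) × 0.645214 = 279.52 W/m².
Ratio Q̄_A / Q̄_B = 225.80 / 279.52 = 0.8078.

Q̄_A / Q̄_B ≈ 0.808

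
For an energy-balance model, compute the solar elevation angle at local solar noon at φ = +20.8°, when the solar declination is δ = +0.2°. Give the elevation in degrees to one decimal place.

69.4°

At local noon the hour angle is zero, so the zenith angle equals |φ − δ| = |+20.8° − (+0.200°)| = 20.600°.
Elevation = 90° − 20.600° = 69.4°.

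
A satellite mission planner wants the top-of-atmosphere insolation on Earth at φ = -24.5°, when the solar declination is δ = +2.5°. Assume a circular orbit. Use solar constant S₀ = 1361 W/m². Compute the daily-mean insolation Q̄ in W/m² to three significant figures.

Q̄ ≈ 382 W/m²

cos H₀ = −tan(-24.5°) tan(+2.500°) = 0.0199, H₀ = 1.5509 rad.
Bracket: H₀ sin φ sin δ + cos φ cos δ sin H₀ = 1.5509×-0.41469×0.04362 + 0.90996×0.99905×0.99980 = -0.028054 + 0.908914 = 0.880860.
Q̄ = (S₀/π) × [bracket] = (1361/π) × 0.880860 = 381.6 W/m².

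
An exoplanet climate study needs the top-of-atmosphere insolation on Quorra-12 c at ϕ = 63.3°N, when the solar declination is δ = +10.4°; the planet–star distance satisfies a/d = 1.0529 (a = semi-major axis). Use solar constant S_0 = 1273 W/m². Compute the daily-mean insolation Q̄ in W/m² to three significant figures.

Q̄ ≈ 326 W/m²

cos h₀ = −tan(+63.3°) tan(+10.400°) = -0.3649, h₀ = 1.9443 rad.
Bracket: h₀ sin ϕ sin δ + cos ϕ cos δ sin h₀ = 1.9443×0.89337×0.18052 + 0.44932×0.98357×0.93104 = 0.313560 + 0.411462 = 0.725022.
Inverse-square distance factor (a/d)² = 1.0529² = 1.108598.
Q̄ = (S_0/π) × 1.108598 × [bracket] = (1273/π) × 1.108598 × 0.725022 = 325.7 W/m².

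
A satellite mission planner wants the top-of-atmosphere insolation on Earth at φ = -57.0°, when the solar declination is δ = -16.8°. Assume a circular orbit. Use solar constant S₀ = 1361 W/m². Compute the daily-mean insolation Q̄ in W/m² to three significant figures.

cos H₀ = −tan(-57.0°) tan(-16.800°) = -0.4649, H₀ = 2.0543 rad.
Bracket: H₀ sin φ sin δ + cos φ cos δ sin H₀ = 2.0543×-0.83867×-0.28903 + 0.54464×0.95732×0.88536 = 0.497964 + 0.461622 = 0.959586.
Q̄ = (S₀/π) × [bracket] = (1361/π) × 0.959586 = 415.7 W/m².

Q̄ ≈ 416 W/m²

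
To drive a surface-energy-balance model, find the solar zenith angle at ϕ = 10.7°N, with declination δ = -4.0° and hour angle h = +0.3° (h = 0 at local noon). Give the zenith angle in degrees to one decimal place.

θ_z = 14.7°

cos θ_z = sin ϕ sin δ + cos ϕ cos δ cos h = -0.012951 + 0.980206 = 0.967255.
θ_z = arccos(0.967255) = 14.7°.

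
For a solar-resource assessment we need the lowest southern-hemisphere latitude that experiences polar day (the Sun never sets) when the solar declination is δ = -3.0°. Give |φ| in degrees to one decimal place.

|φ| = 87.0°

Polar day requires cos H₀ = −tan φ tan δ ≤ −1, i.e. tan φ tan δ ≥ 1.
The boundary is |tan φ| · |tan δ| = 1, so |φ| = 90° − |δ| = 90° − 3.0° = 87.0° in the southern hemisphere.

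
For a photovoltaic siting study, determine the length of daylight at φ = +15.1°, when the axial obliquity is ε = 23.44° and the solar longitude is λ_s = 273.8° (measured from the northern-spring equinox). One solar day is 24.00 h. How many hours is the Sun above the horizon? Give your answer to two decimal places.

11.11 h

Solar declination: sin δ = sin ε · sin λ_s = sin 23.44° × sin 273.8° = -0.39691, so δ = -23.385°.
cos H₀ = −tan φ · tan δ = −tan(+15.1°) × tan(-23.385°) = 0.1167, so H₀ = 1.4538 rad = 83.30°.
Daylight = 2H₀/(2π) × 24.00 h = (1.4538/π) × 24.00 = 11.11 h.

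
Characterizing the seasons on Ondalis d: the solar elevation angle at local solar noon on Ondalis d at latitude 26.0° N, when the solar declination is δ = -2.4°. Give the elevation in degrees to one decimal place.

At local noon the hour angle is zero, so the zenith angle equals |φ − δ| = |+26.0° − (-2.400°)| = 28.400°.
Elevation = 90° − 28.400° = 61.6°.

61.6°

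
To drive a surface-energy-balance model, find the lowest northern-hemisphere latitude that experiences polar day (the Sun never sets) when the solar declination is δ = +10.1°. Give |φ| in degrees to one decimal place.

Polar day requires cos H₀ = −tan φ tan δ ≤ −1, i.e. tan φ tan δ ≥ 1.
The boundary is |tan φ| · |tan δ| = 1, so |φ| = 90° − |δ| = 90° − 10.1° = 79.9° in the northern hemisphere.

|φ| = 79.9°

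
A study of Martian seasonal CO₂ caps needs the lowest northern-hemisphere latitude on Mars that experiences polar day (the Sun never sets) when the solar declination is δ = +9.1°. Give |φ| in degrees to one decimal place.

Polar day requires cos H₀ = −tan φ tan δ ≤ −1, i.e. tan φ tan δ ≥ 1.
The boundary is |tan φ| · |tan δ| = 1, so |φ| = 90° − |δ| = 90° − 9.1° = 80.9° in the northern hemisphere.

|φ| = 80.9°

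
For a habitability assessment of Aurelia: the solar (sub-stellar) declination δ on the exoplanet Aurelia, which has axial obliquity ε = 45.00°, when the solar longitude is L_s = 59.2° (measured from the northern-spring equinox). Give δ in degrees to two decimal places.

δ = +37.40°

sin δ = sin ε · sin L_s = sin 45.00° × sin 59.2° = 0.607376.
δ = arcsin(0.607376) = +37.40°.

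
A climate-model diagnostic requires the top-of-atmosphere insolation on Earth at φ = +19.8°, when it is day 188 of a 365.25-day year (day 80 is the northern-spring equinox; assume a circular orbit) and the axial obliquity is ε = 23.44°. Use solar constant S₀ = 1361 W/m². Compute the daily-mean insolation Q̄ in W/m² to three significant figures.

Solar longitude: λ_s = 360° × (188 − 80)/365.25 = 106.448°.
sin δ = sin 23.44° × sin 106.448° = 0.38151, so δ = +22.427°.
cos H₀ = −tan(+19.8°) tan(+22.427°) = -0.1486, H₀ = 1.7199 rad.
Bracket: H₀ sin φ sin δ + cos φ cos δ sin H₀ = 1.7199×0.33874×0.38151 + 0.94088×0.92436×0.98890 = 0.222267 + 0.860058 = 1.082325.
Q̄ = (S₀/π) × [bracket] = (1361/π) × 1.082325 = 468.9 W/m².

Q̄ ≈ 469 W/m²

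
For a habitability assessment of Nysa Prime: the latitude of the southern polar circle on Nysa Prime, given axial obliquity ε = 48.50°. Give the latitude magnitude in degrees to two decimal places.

41.50°

The polar circle is the lowest latitude that experiences at least one full rotation of continuous darkness at the northern-summer solstice; it lies at |φ| = 90° − ε = 90° − 48.50° = 41.50°.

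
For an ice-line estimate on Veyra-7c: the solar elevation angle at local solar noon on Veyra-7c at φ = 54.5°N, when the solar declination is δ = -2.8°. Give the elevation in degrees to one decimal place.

32.7°

At local noon the hour angle is zero, so the zenith angle equals |φ − δ| = |+54.5° − (-2.800°)| = 57.300°.
Elevation = 90° − 57.300° = 32.7°.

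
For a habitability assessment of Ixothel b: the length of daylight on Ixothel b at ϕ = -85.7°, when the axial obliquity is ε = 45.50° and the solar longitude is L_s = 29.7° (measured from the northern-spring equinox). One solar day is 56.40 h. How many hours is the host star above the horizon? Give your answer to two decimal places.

Solar declination: sin δ = sin ε · sin L_s = sin 45.50° × sin 29.7° = 0.35339, so δ = +20.695°.
cos h₀ = −tan ϕ · tan δ = 5.0240 ≥ 1, so the host star never rises (polar night) and h₀ = 0.
Daylight = 2h₀/(2π) × 56.40 h = (0.0000/π) × 56.40 = 0.00 h.

0.00 h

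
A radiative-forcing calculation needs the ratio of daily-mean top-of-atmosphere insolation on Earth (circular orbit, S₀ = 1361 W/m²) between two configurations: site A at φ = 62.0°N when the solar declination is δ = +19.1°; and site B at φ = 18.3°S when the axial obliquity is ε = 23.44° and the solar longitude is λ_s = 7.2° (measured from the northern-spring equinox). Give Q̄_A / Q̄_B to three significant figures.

— Configuration A (φ=+62.0°):
cos H₀ = −tan(+62.0°) tan(+19.100°) = -0.6513, H₀ = 2.2800 rad.
Bracket: H₀ sin φ sin δ + cos φ cos δ sin H₀ = 2.2800×0.88295×0.32722 + 0.46947×0.94495×0.75885 = 0.658735 + 0.336645 = 0.995380.
Q̄ = (S₀/π) × [bracket] = (1361/π) × 0.995380 = 431.22 W/m².
— Configuration B (φ=-18.3°):
Solar declination: sin δ = sin ε · sin λ_s = sin 23.44° × sin 7.2° = 0.04986, so δ = +2.858°.
cos H₀ = −tan(-18.3°) tan(+2.858°) = 0.0165, H₀ = 1.5543 rad.
Bracket: H₀ sin φ sin δ + cos φ cos δ sin H₀ = 1.5543×-0.31399×0.04986 + 0.94943×0.99876×0.99986 = -0.024333 + 0.948120 = 0.923787.
Q̄ = (S₀/π) × [bracket] = (1361/π) × 0.923787 = 400.20 W/m².
Ratio Q̄_A / Q̄_B = 431.22 / 400.20 = 1.078.

Q̄_A / Q̄_B ≈ 1.08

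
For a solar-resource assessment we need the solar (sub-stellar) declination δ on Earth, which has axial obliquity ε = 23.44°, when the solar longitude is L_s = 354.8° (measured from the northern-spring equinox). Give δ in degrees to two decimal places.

sin δ = sin ε · sin L_s = sin 23.44° × sin 354.8° = -0.036053.
δ = arcsin(-0.036053) = -2.07°.

δ = -2.07°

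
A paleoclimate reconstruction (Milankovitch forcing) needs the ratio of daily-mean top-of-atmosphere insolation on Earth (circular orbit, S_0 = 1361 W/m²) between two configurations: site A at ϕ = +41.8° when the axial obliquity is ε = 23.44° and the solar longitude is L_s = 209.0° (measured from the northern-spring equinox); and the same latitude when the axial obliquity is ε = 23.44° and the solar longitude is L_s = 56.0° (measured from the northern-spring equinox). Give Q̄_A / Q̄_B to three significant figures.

— Configuration A (ϕ=+41.8°):
Solar declination: sin δ = sin ε · sin L_s = sin 23.44° × sin 209.0° = -0.19285, so δ = -11.119°.
cos h₀ = −tan(+41.8°) tan(-11.119°) = 0.1757, h₀ = 1.3942 rad.
Bracket: h₀ sin ϕ sin δ + cos ϕ cos δ sin h₀ = 1.3942×0.66653×-0.19285 + 0.74548×0.98123×0.98444 = -0.179211 + 0.720105 = 0.540894.
Q̄ = (S_0/π) × [bracket] = (1361/π) × 0.540894 = 234.33 W/m².
— Configuration B (ϕ=+41.8°):
Solar declination: sin δ = sin ε · sin L_s = sin 23.44° × sin 56.0° = 0.32978, so δ = +19.256°.
cos h₀ = −tan(+41.8°) tan(+19.256°) = -0.3123, h₀ = 1.8884 rad.
Bracket: h₀ sin ϕ sin δ + cos ϕ cos δ sin h₀ = 1.8884×0.66653×0.32978 + 0.74548×0.94406×0.94997 = 0.415086 + 0.668568 = 1.083654.
Q̄ = (S_0/π) × [bracket] = (1361/π) × 1.083654 = 469.46 W/m².
Ratio Q̄_A / Q̄_B = 234.33 / 469.46 = 0.4991.

Q̄_A / Q̄_B ≈ 0.499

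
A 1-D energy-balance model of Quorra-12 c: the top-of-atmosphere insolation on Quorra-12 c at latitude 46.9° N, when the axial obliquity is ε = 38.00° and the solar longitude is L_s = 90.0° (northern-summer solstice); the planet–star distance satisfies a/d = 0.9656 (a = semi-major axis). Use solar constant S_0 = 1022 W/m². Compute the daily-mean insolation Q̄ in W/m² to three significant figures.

Solar declination: sin δ = sin ε · sin L_s = sin 38.00° × sin 90.0° = 0.61566, so δ = +38.000°.
cos h₀ = −tan(+46.9°) tan(+38.000°) = -0.8349, h₀ = 2.5587 rad.
Bracket: h₀ sin ϕ sin δ + cos ϕ cos δ sin h₀ = 2.5587×0.73016×0.61566 + 0.68327×0.78801×0.55040 = 1.150213 + 0.296348 = 1.446561.
Inverse-square distance factor (a/d)² = 0.9656² = 0.932383.
Q̄ = (S_0/π) × 0.932383 × [bracket] = (1022/π) × 0.932383 × 1.446561 = 438.8 W/m².

Q̄ ≈ 439 W/m²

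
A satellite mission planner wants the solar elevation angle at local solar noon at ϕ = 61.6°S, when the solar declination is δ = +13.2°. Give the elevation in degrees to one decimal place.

15.2°

At local noon the hour angle is zero, so the zenith angle equals |ϕ − δ| = |-61.6° − (+13.200°)| = 74.800°.
Elevation = 90° − 74.800° = 15.2°.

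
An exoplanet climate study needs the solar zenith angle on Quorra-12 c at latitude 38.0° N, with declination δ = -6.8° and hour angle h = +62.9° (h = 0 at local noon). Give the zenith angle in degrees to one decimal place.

θ_z = 73.5°

cos θ_z = sin ϕ sin δ + cos ϕ cos δ cos h = -0.072897 + 0.356449 = 0.283552.
θ_z = arccos(0.283552) = 73.5°.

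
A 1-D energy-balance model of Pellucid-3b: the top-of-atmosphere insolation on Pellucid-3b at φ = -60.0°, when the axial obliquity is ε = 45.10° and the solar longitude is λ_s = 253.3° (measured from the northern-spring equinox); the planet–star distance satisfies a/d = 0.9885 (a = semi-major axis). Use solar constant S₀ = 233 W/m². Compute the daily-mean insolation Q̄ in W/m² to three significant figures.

Q̄ ≈ 134 W/m²

Solar declination: sin δ = sin ε · sin λ_s = sin 45.10° × sin 253.3° = -0.67846, so δ = -42.724°.
cos H₀ = −tan(-60.0°) tan(-42.724°) = -1.5996 ≤ −1 ⇒ polar day, H₀ = π.
Bracket: H₀ sin φ sin δ + cos φ cos δ sin H₀ = 3.1416×-0.86603×-0.67846 + 0.50000×0.73463×0.00000 = 1.845900 + 0.000000 = 1.845900.
Inverse-square distance factor (a/d)² = 0.9885² = 0.977132.
Q̄ = (S₀/π) × 0.977132 × [bracket] = (233/π) × 0.977132 × 1.845900 = 133.8 W/m².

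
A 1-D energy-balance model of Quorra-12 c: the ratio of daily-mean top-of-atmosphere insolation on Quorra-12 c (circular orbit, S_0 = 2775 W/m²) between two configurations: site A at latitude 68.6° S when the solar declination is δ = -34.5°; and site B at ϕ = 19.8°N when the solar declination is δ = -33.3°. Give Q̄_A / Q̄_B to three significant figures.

Q̄_A / Q̄_B ≈ 3.21

— Configuration A (ϕ=-68.6°):
cos h₀ = −tan(-68.6°) tan(-34.500°) = -1.7537 ≤ −1 ⇒ polar day, h₀ = π.
Bracket: h₀ sin ϕ sin δ + cos ϕ cos δ sin h₀ = 3.1416×-0.93106×-0.56641 + 0.36488×0.82413×0.00000 = 1.656759 + 0.000000 = 1.656759.
Q̄ = (S_0/π) × [bracket] = (2775/π) × 1.656759 = 1463.4 W/m².
— Configuration B (ϕ=+19.8°):
cos h₀ = −tan(+19.8°) tan(-33.300°) = 0.2365, h₀ = 1.3320 rad.
Bracket: h₀ sin ϕ sin δ + cos ϕ cos δ sin h₀ = 1.3320×0.33874×-0.54902 + 0.94088×0.83581×0.97163 = -0.247719 + 0.764087 = 0.516368.
Q̄ = (S_0/π) × [bracket] = (2775/π) × 0.516368 = 456.11 W/m².
Ratio Q̄_A / Q̄_B = 1463.4 / 456.11 = 3.208.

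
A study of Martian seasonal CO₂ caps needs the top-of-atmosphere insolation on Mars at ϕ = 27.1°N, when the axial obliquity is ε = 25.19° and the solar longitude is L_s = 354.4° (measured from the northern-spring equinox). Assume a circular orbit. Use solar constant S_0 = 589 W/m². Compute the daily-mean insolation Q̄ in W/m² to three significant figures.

Solar declination: sin δ = sin ε · sin L_s = sin 25.19° × sin 354.4° = -0.04153, so δ = -2.380°.
cos h₀ = −tan(+27.1°) tan(-2.380°) = 0.0213, h₀ = 1.5495 rad.
Bracket: h₀ sin ϕ sin δ + cos ϕ cos δ sin h₀ = 1.5495×0.45554×-0.04153 + 0.89021×0.99914×0.99977 = -0.029314 + 0.889240 = 0.859926.
Q̄ = (S_0/π) × [bracket] = (589/π) × 0.859926 = 161.2 W/m².

Q̄ ≈ 161 W/m²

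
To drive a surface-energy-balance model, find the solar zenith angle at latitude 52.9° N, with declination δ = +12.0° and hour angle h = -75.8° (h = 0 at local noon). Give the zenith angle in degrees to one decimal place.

θ_z = 71.9°

cos θ_z = sin ϕ sin δ + cos ϕ cos δ cos h = 0.165827 + 0.144738 = 0.310565.
θ_z = arccos(0.310565) = 71.9°.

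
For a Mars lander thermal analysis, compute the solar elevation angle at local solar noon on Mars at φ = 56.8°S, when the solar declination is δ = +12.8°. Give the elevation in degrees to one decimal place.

20.4°

At local noon the hour angle is zero, so the zenith angle equals |φ − δ| = |-56.8° − (+12.800°)| = 69.600°.
Elevation = 90° − 69.600° = 20.4°.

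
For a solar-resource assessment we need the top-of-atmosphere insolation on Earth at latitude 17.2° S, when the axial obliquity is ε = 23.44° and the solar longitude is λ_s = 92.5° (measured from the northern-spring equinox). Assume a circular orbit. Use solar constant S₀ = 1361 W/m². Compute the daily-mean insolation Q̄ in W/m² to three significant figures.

Q̄ ≈ 303 W/m²

Solar declination: sin δ = sin ε · sin λ_s = sin 23.44° × sin 92.5° = 0.39741, so δ = +23.416°.
cos H₀ = −tan(-17.2°) tan(+23.416°) = 0.1341, H₀ = 1.4363 rad.
Bracket: H₀ sin φ sin δ + cos φ cos δ sin H₀ = 1.4363×-0.29571×0.39741 + 0.95528×0.91764×0.99097 = -0.168791 + 0.868687 = 0.699896.
Q̄ = (S₀/π) × [bracket] = (1361/π) × 0.699896 = 303.2 W/m².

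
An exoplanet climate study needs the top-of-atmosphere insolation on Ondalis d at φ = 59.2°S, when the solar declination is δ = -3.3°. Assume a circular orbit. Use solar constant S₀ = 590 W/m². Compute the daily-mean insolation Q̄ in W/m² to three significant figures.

Q̄ ≈ 111 W/m²

cos H₀ = −tan(-59.2°) tan(-3.300°) = -0.0967, H₀ = 1.6677 rad.
Bracket: H₀ sin φ sin δ + cos φ cos δ sin H₀ = 1.6677×-0.85896×-0.05756 + 0.51204×0.99834×0.99531 = 0.082454 + 0.508793 = 0.591247.
Q̄ = (S₀/π) × [bracket] = (590/π) × 0.591247 = 111.0 W/m².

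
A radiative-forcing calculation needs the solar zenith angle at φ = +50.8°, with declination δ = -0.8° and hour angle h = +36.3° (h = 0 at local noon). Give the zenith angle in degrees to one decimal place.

cos θ_z = sin φ sin δ + cos φ cos δ cos h = -0.010820 + 0.509321 = 0.498501.
θ_z = arccos(0.498501) = 60.1°.

θ_z = 60.1°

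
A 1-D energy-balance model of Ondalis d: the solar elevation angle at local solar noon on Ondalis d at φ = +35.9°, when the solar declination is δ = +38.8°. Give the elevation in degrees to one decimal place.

87.1°

At local noon the hour angle is zero, so the zenith angle equals |φ − δ| = |+35.9° − (+38.800°)| = 2.900°.
Elevation = 90° − 2.900° = 87.1°.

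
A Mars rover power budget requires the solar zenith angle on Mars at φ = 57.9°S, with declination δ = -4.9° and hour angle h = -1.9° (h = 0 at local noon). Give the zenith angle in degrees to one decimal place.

θ_z = 53.0°

cos θ_z = sin φ sin δ + cos φ cos δ cos h = 0.072359 + 0.529165 = 0.601524.
θ_z = arccos(0.601524) = 53.0°.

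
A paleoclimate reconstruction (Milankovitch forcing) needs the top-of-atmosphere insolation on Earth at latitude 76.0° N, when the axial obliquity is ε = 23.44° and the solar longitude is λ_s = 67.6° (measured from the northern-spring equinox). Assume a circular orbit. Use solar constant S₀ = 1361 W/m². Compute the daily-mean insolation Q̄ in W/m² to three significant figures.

Solar declination: sin δ = sin ε · sin λ_s = sin 23.44° × sin 67.6° = 0.36777, so δ = +21.578°.
cos H₀ = −tan(+76.0°) tan(+21.578°) = -1.5862 ≤ −1 ⇒ polar day, H₀ = π.
Bracket: H₀ sin φ sin δ + cos φ cos δ sin H₀ = 3.1416×0.97030×0.36777 + 0.24192×0.92992×0.00000 = 1.121071 + 0.000000 = 1.121071.
Q̄ = (S₀/π) × [bracket] = (1361/π) × 1.121071 = 485.7 W/m².

Q̄ ≈ 486 W/m²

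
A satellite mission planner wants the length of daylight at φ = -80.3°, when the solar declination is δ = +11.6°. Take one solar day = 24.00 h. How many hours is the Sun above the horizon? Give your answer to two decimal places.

0.00 h

cos H₀ = −tan φ · tan δ = 1.2009 ≥ 1, so the Sun never rises (polar night) and H₀ = 0.
Daylight = 2H₀/(2π) × 24.00 h = (0.0000/π) × 24.00 = 0.00 h.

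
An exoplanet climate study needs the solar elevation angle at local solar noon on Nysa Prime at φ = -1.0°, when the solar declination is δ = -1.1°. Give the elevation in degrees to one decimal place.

89.9°

At local noon the hour angle is zero, so the zenith angle equals |φ − δ| = |-1.0° − (-1.100°)| = 0.100°.
Elevation = 90° − 0.100° = 89.9°.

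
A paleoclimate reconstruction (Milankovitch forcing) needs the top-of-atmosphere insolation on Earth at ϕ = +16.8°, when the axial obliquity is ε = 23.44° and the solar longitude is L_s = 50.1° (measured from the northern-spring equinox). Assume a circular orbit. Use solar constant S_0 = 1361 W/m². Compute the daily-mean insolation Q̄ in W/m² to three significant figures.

Solar declination: sin δ = sin ε · sin L_s = sin 23.44° × sin 50.1° = 0.30517, so δ = +17.768°.
cos h₀ = −tan(+16.8°) tan(+17.768°) = -0.0968, h₀ = 1.6677 rad.
Bracket: h₀ sin ϕ sin δ + cos ϕ cos δ sin h₀ = 1.6677×0.28903×0.30517 + 0.95732×0.95230×0.99531 = 0.147097 + 0.907380 = 1.054477.
Q̄ = (S_0/π) × [bracket] = (1361/π) × 1.054477 = 456.8 W/m².

Q̄ ≈ 457 W/m²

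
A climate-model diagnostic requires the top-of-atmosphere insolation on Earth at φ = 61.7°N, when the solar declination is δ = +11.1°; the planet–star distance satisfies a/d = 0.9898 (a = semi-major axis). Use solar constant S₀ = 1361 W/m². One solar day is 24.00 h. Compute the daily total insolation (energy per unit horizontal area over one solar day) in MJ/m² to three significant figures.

cos H₀ = −tan(+61.7°) tan(+11.100°) = -0.3644, H₀ = 1.9438 rad.
Bracket: H₀ sin φ sin δ + cos φ cos δ sin H₀ = 1.9438×0.88048×0.19252 + 0.47409×0.98129×0.93125 = 0.329494 + 0.433236 = 0.762730.
Inverse-square distance factor (a/d)² = 0.9898² = 0.979704.
Q̄ = (S₀/π) × 0.979704 × [bracket] = (1361/π) × 0.979704 × 0.762730 = 323.72 W/m².
Daily total = Q̄ × 24.00 h × 3600 s/h = 323.72 × 24.00 × 3600 / 10⁶ = 27.97 MJ/m².

28.0 MJ/m²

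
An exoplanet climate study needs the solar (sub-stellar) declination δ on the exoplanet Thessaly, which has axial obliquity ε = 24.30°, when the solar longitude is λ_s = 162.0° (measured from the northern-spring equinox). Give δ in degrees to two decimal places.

sin δ = sin ε · sin λ_s = sin 24.30° × sin 162.0° = 0.127165.
δ = arcsin(0.127165) = +7.31°.

δ = +7.31°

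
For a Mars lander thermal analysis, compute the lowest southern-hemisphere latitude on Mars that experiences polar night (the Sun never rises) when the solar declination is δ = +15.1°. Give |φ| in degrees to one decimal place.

Polar night requires cos H₀ = −tan φ tan δ ≥ 1, i.e. tan φ tan δ ≤ −1.
The boundary is |tan φ| · |tan δ| = 1, so |φ| = 90° − |δ| = 90° − 15.1° = 74.9° in the southern hemisphere.

|φ| = 74.9°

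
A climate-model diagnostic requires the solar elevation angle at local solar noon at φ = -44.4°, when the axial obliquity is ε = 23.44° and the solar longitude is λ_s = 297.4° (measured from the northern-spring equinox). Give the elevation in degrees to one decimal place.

66.3°

Solar declination: sin δ = sin ε · sin λ_s = sin 23.44° × sin 297.4° = -0.35316, so δ = -20.681°.
At local noon the hour angle is zero, so the zenith angle equals |φ − δ| = |-44.4° − (-20.681°)| = 23.719°.
Elevation = 90° − 23.719° = 66.3°.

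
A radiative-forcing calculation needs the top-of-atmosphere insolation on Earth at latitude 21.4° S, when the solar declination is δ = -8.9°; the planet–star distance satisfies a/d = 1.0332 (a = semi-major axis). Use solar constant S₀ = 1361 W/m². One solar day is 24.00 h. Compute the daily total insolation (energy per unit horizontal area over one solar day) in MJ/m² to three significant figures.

40.4 MJ/m²

cos H₀ = −tan(-21.4°) tan(-8.900°) = -0.0614, H₀ = 1.6322 rad.
Bracket: H₀ sin φ sin δ + cos φ cos δ sin H₀ = 1.6322×-0.36488×-0.15471 + 0.93106×0.98796×0.99812 = 0.092139 + 0.918121 = 1.010260.
Inverse-square distance factor (a/d)² = 1.0332² = 1.067502.
Q̄ = (S₀/π) × 1.067502 × [bracket] = (1361/π) × 1.067502 × 1.010260 = 467.21 W/m².
Daily total = Q̄ × 24.00 h × 3600 s/h = 467.21 × 24.00 × 3600 / 10⁶ = 40.37 MJ/m².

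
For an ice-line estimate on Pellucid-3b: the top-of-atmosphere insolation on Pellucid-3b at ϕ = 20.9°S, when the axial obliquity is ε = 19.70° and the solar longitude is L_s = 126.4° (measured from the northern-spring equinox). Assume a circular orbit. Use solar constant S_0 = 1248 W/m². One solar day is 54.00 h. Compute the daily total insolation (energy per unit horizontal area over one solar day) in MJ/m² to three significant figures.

Solar declination: sin δ = sin ε · sin L_s = sin 19.70° × sin 126.4° = 0.27133, so δ = +15.743°.
cos h₀ = −tan(-20.9°) tan(+15.743°) = 0.1076, h₀ = 1.4629 rad.
Bracket: h₀ sin ϕ sin δ + cos ϕ cos δ sin h₀ = 1.4629×-0.35674×0.27133 + 0.93420×0.96249×0.99419 = -0.141600 + 0.893934 = 0.752334.
Q̄ = (S_0/π) × [bracket] = (1248/π) × 0.752334 = 298.87 W/m².
Daily total = Q̄ × 54.00 h × 3600 s/h = 298.87 × 54.00 × 3600 / 10⁶ = 58.10 MJ/m².

58.1 MJ/m²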